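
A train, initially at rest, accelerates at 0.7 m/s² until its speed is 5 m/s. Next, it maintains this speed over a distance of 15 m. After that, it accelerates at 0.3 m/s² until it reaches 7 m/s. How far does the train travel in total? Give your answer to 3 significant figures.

Phase 1 (accelerating): v₀ = 0 m/s, a = 0.7 m/s².
v = v₀ + at → t = (5 − 0) / 0.7 = 7.14 s
v² = v₀² + 2aΔx → Δx = (5² − 0²)/(2·0.7) = 17.9 m

Phase 2 (constant speed): v₀ = 5.00 m/s, a = 0 m/s².
Constant speed: t = d/v = 15/5.00 = 3.00 s

Phase 3 (accelerating): v₀ = 5.00 m/s, a = 0.3 m/s².
v = v₀ + at → t = (7 − 5.00) / 0.3 = 6.67 s
v² = v₀² + 2aΔx → Δx = (7² − 5.00²)/(2·0.3) = 40.0 m
Total distance = 17.9 + 15.0 + 40.0 = 72.9 m

72.9 m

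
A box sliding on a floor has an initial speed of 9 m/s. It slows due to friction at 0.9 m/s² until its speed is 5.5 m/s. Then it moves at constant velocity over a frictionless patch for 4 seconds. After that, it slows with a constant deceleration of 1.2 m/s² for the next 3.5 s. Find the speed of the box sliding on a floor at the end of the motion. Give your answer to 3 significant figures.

Phase 1 (decelerating): v₀ = 9.00 m/s, a = -0.9 m/s².
v = v₀ + at → t = (5.5 − 9.00) / -0.9 = 3.89 s
v² = v₀² + 2aΔx → Δx = (5.5² − 9.00²)/(2·-0.9) = 28.2 m

Phase 2 (constant speed): v₀ = 5.50 m/s, a = 0 m/s².
v = v₀ + at = 5.50 + (0)(4) = 5.50 m/s
Δx = v₀t + ½at² = 5.50·4 + 0.5·0·4² = 22.0 m

Phase 3 (decelerating): v₀ = 5.50 m/s, a = -1.2 m/s².
v = v₀ + at = 5.50 + (-1.2)(3.5) = 1.30 m/s
Δx = v₀t + ½at² = 5.50·3.5 + 0.5·-1.2·3.5² = 11.9 m
Final speed = 1.30 m/s

1.30 m/s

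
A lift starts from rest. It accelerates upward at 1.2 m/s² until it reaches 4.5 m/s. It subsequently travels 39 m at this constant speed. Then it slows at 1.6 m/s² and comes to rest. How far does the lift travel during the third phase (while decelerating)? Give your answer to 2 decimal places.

6.33 m

Phase 1 (accelerating): v₀ = 0 m/s, a = 1.2 m/s².
v = v₀ + at → t = (4.5 − 0) / 1.2 = 3.75 s
v² = v₀² + 2aΔx → Δx = (4.5² − 0²)/(2·1.2) = 8.44 m

Phase 2 (constant speed): v₀ = 4.50 m/s, a = 0 m/s².
Constant speed: t = d/v = 39/4.50 = 8.67 s

Phase 3 (decelerating): v₀ = 4.50 m/s, a = -1.6 m/s².
v = v₀ + at → t = (0 − 4.50) / -1.6 = 2.81 s
v² = v₀² + 2aΔx → Δx = (0² − 4.50²)/(2·-1.6) = 6.33 m
Distance in phase 3 = 6.33 m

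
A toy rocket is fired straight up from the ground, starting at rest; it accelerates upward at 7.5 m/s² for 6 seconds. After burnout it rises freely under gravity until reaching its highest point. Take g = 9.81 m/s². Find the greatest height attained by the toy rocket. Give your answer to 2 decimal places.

Phase 1 (powered ascent): v₀ = 0 m/s, a = 7.5 m/s².
v = v₀ + at = 0 + (7.5)(6) = 45.0 m/s
Δx = v₀t + ½at² = 0·6 + 0.5·7.5·6² = 135 m

Phase 2 (coasting upward): v₀ = 45.0 m/s, a = -9.81 m/s².
v = v₀ + at → t = (0 − 45.0) / -9.81 = 4.59 s
v² = v₀² + 2aΔx → Δx = (0² − 45.0²)/(2·-9.81) = 103 m
Maximum height = 135 + 103 = 238 m

238.21 m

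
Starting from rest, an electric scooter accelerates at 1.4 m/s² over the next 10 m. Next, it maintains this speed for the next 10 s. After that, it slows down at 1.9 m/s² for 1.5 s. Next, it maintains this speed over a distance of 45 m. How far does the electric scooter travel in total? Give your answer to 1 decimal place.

Phase 1 (accelerating): v₀ = 0 m/s, a = 1.4 m/s².
v² = v₀² + 2aΔx = 0² + 2·1.4·10 = 28.0 → v = 5.29 m/s
t = (v − v₀)/a = (5.29 − 0)/1.4 = 3.78 s

Phase 2 (constant speed): v₀ = 5.29 m/s, a = 0 m/s².
v = v₀ + at = 5.29 + (0)(10) = 5.29 m/s
Δx = v₀t + ½at² = 5.29·10 + 0.5·0·10² = 52.9 m

Phase 3 (decelerating): v₀ = 5.29 m/s, a = -1.9 m/s².
v = v₀ + at = 5.29 + (-1.9)(1.5) = 2.44 m/s
Δx = v₀t + ½at² = 5.29·1.5 + 0.5·-1.9·1.5² = 5.80 m

Phase 4 (constant speed): v₀ = 2.44 m/s, a = 0 m/s².
Constant speed: t = d/v = 45/2.44 = 18.4 s
Total distance = 10.0 + 52.9 + 5.80 + 45.0 = 114 m

113.7 m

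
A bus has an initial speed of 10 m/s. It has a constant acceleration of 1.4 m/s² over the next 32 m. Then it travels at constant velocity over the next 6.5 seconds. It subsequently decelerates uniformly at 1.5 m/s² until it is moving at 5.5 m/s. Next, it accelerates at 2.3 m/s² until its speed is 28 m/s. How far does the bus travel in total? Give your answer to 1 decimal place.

Phase 1 (accelerating): v₀ = 10.0 m/s, a = 1.4 m/s².
v² = v₀² + 2aΔx = 10.0² + 2·1.4·32 = 190 → v = 13.8 m/s
t = (v − v₀)/a = (13.8 − 10.0)/1.4 = 2.69 s

Phase 2 (constant speed): v₀ = 13.8 m/s, a = 0 m/s².
v = v₀ + at = 13.8 + (0)(6.5) = 13.8 m/s
Δx = v₀t + ½at² = 13.8·6.5 + 0.5·0·6.5² = 89.5 m

Phase 3 (decelerating): v₀ = 13.8 m/s, a = -1.5 m/s².
v = v₀ + at → t = (5.5 − 13.8) / -1.5 = 5.51 s
v² = v₀² + 2aΔx → Δx = (5.5² − 13.8²)/(2·-1.5) = 53.1 m

Phase 4 (accelerating): v₀ = 5.50 m/s, a = 2.3 m/s².
v = v₀ + at → t = (28 − 5.50) / 2.3 = 9.78 s
v² = v₀² + 2aΔx → Δx = (28² − 5.50²)/(2·2.3) = 164 m
Total distance = 32.0 + 89.5 + 53.1 + 164 = 338 m

338.5 m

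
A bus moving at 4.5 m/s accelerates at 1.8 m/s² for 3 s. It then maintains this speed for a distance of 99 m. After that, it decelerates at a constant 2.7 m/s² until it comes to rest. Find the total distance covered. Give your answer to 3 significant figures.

139 m

Phase 1 (accelerating): v₀ = 4.50 m/s, a = 1.8 m/s².
v = v₀ + at = 4.50 + (1.8)(3) = 9.90 m/s
Δx = v₀t + ½at² = 4.50·3 + 0.5·1.8·3² = 21.6 m

Phase 2 (constant speed): v₀ = 9.90 m/s, a = 0 m/s².
Constant speed: t = d/v = 99/9.90 = 10.0 s

Phase 3 (decelerating): v₀ = 9.90 m/s, a = -2.7 m/s².
v = v₀ + at → t = (0 − 9.90) / -2.7 = 3.67 s
v² = v₀² + 2aΔx → Δx = (0² − 9.90²)/(2·-2.7) = 18.1 m
Total distance = 21.6 + 99.0 + 18.1 = 139 m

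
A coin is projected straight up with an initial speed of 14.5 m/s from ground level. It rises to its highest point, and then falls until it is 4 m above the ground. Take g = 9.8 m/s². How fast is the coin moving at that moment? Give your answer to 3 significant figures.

11.5 m/s

Phase 1 (rising): v₀ = 14.5 m/s, a = -9.8 m/s².
v = v₀ + at → t = (0 − 14.5) / -9.8 = 1.48 s
v² = v₀² + 2aΔx → Δx = (0² − 14.5²)/(2·-9.8) = 10.7 m

Phase 2 (falling): v₀ = 0 m/s, a = -9.8 m/s².
Falls 6.73 m from rest: t = √(2·6.73/9.8) = 1.17 s; v = g·t = 11.5 m/s.
Final speed = 11.5 m/s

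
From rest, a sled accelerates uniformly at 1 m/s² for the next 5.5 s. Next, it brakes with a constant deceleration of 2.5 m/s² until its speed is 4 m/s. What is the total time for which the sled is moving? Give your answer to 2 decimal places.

6.10 s

Phase 1 (accelerating): v₀ = 0 m/s, a = 1 m/s².
v = v₀ + at = 0 + (1)(5.5) = 5.50 m/s
Δx = v₀t + ½at² = 0·5.5 + 0.5·1·5.5² = 15.1 m

Phase 2 (decelerating): v₀ = 5.50 m/s, a = -2.5 m/s².
v = v₀ + at → t = (4 − 5.50) / -2.5 = 0.600 s
v² = v₀² + 2aΔx → Δx = (4² − 5.50²)/(2·-2.5) = 2.85 m
Total time = 5.50 + 0.600 = 6.10 s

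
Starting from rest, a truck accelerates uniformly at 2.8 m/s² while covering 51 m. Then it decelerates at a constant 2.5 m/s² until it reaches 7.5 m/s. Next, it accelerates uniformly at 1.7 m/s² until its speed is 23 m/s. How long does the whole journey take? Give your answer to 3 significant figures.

18.9 s

Phase 1 (accelerating): v₀ = 0 m/s, a = 2.8 m/s².
v² = v₀² + 2aΔx = 0² + 2·2.8·51 = 286 → v = 16.9 m/s
t = (v − v₀)/a = (16.9 − 0)/2.8 = 6.04 s

Phase 2 (decelerating): v₀ = 16.9 m/s, a = -2.5 m/s².
v = v₀ + at → t = (7.5 − 16.9) / -2.5 = 3.76 s
v² = v₀² + 2aΔx → Δx = (7.5² − 16.9²)/(2·-2.5) = 45.9 m

Phase 3 (accelerating): v₀ = 7.50 m/s, a = 1.7 m/s².
v = v₀ + at → t = (23 − 7.50) / 1.7 = 9.12 s
v² = v₀² + 2aΔx → Δx = (23² − 7.50²)/(2·1.7) = 139 m
Total time = 6.04 + 3.76 + 9.12 = 18.9 s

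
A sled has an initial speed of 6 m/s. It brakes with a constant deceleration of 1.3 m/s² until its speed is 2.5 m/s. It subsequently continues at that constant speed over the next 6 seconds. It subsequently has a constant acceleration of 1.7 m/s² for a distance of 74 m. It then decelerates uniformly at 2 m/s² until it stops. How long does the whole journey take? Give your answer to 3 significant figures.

Phase 1 (decelerating): v₀ = 6.00 m/s, a = -1.3 m/s².
v = v₀ + at → t = (2.5 − 6.00) / -1.3 = 2.69 s
v² = v₀² + 2aΔx → Δx = (2.5² − 6.00²)/(2·-1.3) = 11.4 m

Phase 2 (constant speed): v₀ = 2.50 m/s, a = 0 m/s².
v = v₀ + at = 2.50 + (0)(6) = 2.50 m/s
Δx = v₀t + ½at² = 2.50·6 + 0.5·0·6² = 15.0 m

Phase 3 (accelerating): v₀ = 2.50 m/s, a = 1.7 m/s².
v² = v₀² + 2aΔx = 2.50² + 2·1.7·74 = 258 → v = 16.1 m/s
t = (v − v₀)/a = (16.1 − 2.50)/1.7 = 7.98 s

Phase 4 (decelerating): v₀ = 16.1 m/s, a = -2 m/s².
v = v₀ + at → t = (0 − 16.1) / -2 = 8.03 s
v² = v₀² + 2aΔx → Δx = (0² − 16.1²)/(2·-2) = 64.5 m
Total time = 2.69 + 6.00 + 7.98 + 8.03 = 24.7 s

24.7 s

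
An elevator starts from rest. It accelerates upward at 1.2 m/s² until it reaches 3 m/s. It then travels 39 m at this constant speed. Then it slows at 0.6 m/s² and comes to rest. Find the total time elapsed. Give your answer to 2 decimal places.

Phase 1 (accelerating): v₀ = 0 m/s, a = 1.2 m/s².
v = v₀ + at → t = (3 − 0) / 1.2 = 2.50 s
v² = v₀² + 2aΔx → Δx = (3² − 0²)/(2·1.2) = 3.75 m

Phase 2 (constant speed): v₀ = 3.00 m/s, a = 0 m/s².
Constant speed: t = d/v = 39/3.00 = 13.0 s

Phase 3 (decelerating): v₀ = 3.00 m/s, a = -0.6 m/s².
v = v₀ + at → t = (0 − 3.00) / -0.6 = 5.00 s
v² = v₀² + 2aΔx → Δx = (0² − 3.00²)/(2·-0.6) = 7.50 m
Total time = 2.50 + 13.0 + 5.00 = 20.5 s

20.50 s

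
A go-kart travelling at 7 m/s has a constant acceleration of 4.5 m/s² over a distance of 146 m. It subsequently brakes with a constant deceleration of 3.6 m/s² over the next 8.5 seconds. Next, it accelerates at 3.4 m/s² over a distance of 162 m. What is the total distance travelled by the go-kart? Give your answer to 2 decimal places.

Phase 1 (accelerating): v₀ = 7.00 m/s, a = 4.5 m/s².
v² = v₀² + 2aΔx = 7.00² + 2·4.5·146 = 1360 → v = 36.9 m/s
t = (v − v₀)/a = (36.9 − 7.00)/4.5 = 6.65 s

Phase 2 (decelerating): v₀ = 36.9 m/s, a = -3.6 m/s².
v = v₀ + at = 36.9 + (-3.6)(8.5) = 6.32 m/s
Δx = v₀t + ½at² = 36.9·8.5 + 0.5·-3.6·8.5² = 184 m

Phase 3 (accelerating): v₀ = 6.32 m/s, a = 3.4 m/s².
v² = v₀² + 2aΔx = 6.32² + 2·3.4·162 = 1140 → v = 33.8 m/s
t = (v − v₀)/a = (33.8 − 6.32)/3.4 = 8.08 s
Total distance = 146 + 184 + 162 = 492 m

491.76 m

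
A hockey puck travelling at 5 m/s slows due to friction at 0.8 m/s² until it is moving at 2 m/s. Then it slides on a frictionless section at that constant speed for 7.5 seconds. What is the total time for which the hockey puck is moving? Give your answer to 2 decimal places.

Phase 1 (decelerating): v₀ = 5.00 m/s, a = -0.8 m/s².
v = v₀ + at → t = (2 − 5.00) / -0.8 = 3.75 s
v² = v₀² + 2aΔx → Δx = (2² − 5.00²)/(2·-0.8) = 13.1 m

Phase 2 (constant speed): v₀ = 2.00 m/s, a = 0 m/s².
v = v₀ + at = 2.00 + (0)(7.5) = 2.00 m/s
Δx = v₀t + ½at² = 2.00·7.5 + 0.5·0·7.5² = 15.0 m
Total time = 3.75 + 7.50 = 11.2 s

11.25 s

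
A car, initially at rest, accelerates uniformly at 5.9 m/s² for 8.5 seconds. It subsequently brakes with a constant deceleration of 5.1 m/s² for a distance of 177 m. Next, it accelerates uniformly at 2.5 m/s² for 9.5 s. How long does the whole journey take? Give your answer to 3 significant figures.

22.6 s

Phase 1 (accelerating): v₀ = 0 m/s, a = 5.9 m/s².
v = v₀ + at = 0 + (5.9)(8.5) = 50.2 m/s
Δx = v₀t + ½at² = 0·8.5 + 0.5·5.9·8.5² = 213 m

Phase 2 (decelerating): v₀ = 50.2 m/s, a = -5.1 m/s².
v² = v₀² + 2aΔx = 50.2² + 2·-5.1·177 = 710 → v = 26.6 m/s
t = (v − v₀)/a = (26.6 − 50.2)/-5.1 = 4.61 s

Phase 3 (accelerating): v₀ = 26.6 m/s, a = 2.5 m/s².
v = v₀ + at = 26.6 + (2.5)(9.5) = 50.4 m/s
Δx = v₀t + ½at² = 26.6·9.5 + 0.5·2.5·9.5² = 366 m
Total time = 8.50 + 4.61 + 9.50 = 22.6 s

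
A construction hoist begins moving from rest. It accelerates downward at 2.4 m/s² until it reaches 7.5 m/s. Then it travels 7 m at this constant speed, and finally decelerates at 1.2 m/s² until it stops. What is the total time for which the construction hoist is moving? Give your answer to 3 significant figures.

10.3 s

Phase 1 (accelerating): v₀ = 0 m/s, a = 2.4 m/s².
v = v₀ + at → t = (7.5 − 0) / 2.4 = 3.12 s
v² = v₀² + 2aΔx → Δx = (7.5² − 0²)/(2·2.4) = 11.7 m

Phase 2 (constant speed): v₀ = 7.50 m/s, a = 0 m/s².
Constant speed: t = d/v = 7/7.50 = 0.933 s

Phase 3 (decelerating): v₀ = 7.50 m/s, a = -1.2 m/s².
v = v₀ + at → t = (0 − 7.50) / -1.2 = 6.25 s
v² = v₀² + 2aΔx → Δx = (0² − 7.50²)/(2·-1.2) = 23.4 m
Total time = 3.12 + 0.933 + 6.25 = 10.3 s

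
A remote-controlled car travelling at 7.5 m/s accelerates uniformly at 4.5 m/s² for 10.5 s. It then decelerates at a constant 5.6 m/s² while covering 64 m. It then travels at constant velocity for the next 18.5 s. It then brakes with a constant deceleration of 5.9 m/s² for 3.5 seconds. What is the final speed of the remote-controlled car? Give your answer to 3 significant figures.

27.1 m/s

Phase 1 (accelerating): v₀ = 7.50 m/s, a = 4.5 m/s².
v = v₀ + at = 7.50 + (4.5)(10.5) = 54.8 m/s
Δx = v₀t + ½at² = 7.50·10.5 + 0.5·4.5·10.5² = 327 m

Phase 2 (decelerating): v₀ = 54.8 m/s, a = -5.6 m/s².
v² = v₀² + 2aΔx = 54.8² + 2·-5.6·64 = 2280 → v = 47.8 m/s
t = (v − v₀)/a = (47.8 − 54.8)/-5.6 = 1.25 s

Phase 3 (constant speed): v₀ = 47.8 m/s, a = 0 m/s².
v = v₀ + at = 47.8 + (0)(18.5) = 47.8 m/s
Δx = v₀t + ½at² = 47.8·18.5 + 0.5·0·18.5² = 884 m

Phase 4 (decelerating): v₀ = 47.8 m/s, a = -5.9 m/s².
v = v₀ + at = 47.8 + (-5.9)(3.5) = 27.1 m/s
Δx = v₀t + ½at² = 47.8·3.5 + 0.5·-5.9·3.5² = 131 m
Final speed = 27.1 m/s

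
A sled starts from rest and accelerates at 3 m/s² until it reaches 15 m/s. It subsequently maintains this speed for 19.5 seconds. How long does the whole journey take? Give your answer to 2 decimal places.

Phase 1 (accelerating): v₀ = 0 m/s, a = 3 m/s².
v = v₀ + at → t = (15 − 0) / 3 = 5.00 s
v² = v₀² + 2aΔx → Δx = (15² − 0²)/(2·3) = 37.5 m

Phase 2 (constant speed): v₀ = 15.0 m/s, a = 0 m/s².
v = v₀ + at = 15.0 + (0)(19.5) = 15.0 m/s
Δx = v₀t + ½at² = 15.0·19.5 + 0.5·0·19.5² = 292 m
Total time = 5.00 + 19.5 = 24.5 s

24.50 s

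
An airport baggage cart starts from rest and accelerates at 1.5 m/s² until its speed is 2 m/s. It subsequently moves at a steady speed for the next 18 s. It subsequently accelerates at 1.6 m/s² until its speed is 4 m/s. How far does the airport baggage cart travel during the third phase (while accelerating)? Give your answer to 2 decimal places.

3.75 m

Phase 1 (accelerating): v₀ = 0 m/s, a = 1.5 m/s².
v = v₀ + at → t = (2 − 0) / 1.5 = 1.33 s
v² = v₀² + 2aΔx → Δx = (2² − 0²)/(2·1.5) = 1.33 m

Phase 2 (constant speed): v₀ = 2.00 m/s, a = 0 m/s².
v = v₀ + at = 2.00 + (0)(18) = 2.00 m/s
Δx = v₀t + ½at² = 2.00·18 + 0.5·0·18² = 36.0 m

Phase 3 (accelerating): v₀ = 2.00 m/s, a = 1.6 m/s².
v = v₀ + at → t = (4 − 2.00) / 1.6 = 1.25 s
v² = v₀² + 2aΔx → Δx = (4² − 2.00²)/(2·1.6) = 3.75 m
Distance in phase 3 = 3.75 m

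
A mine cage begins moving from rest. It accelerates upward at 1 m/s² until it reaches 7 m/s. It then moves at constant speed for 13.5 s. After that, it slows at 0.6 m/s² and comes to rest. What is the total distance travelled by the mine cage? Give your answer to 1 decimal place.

Phase 1 (accelerating): v₀ = 0 m/s, a = 1 m/s².
v = v₀ + at → t = (7 − 0) / 1 = 7.00 s
v² = v₀² + 2aΔx → Δx = (7² − 0²)/(2·1) = 24.5 m

Phase 2 (constant speed): v₀ = 7.00 m/s, a = 0 m/s².
v = v₀ + at = 7.00 + (0)(13.5) = 7.00 m/s
Δx = v₀t + ½at² = 7.00·13.5 + 0.5·0·13.5² = 94.5 m

Phase 3 (decelerating): v₀ = 7.00 m/s, a = -0.6 m/s².
v = v₀ + at → t = (0 − 7.00) / -0.6 = 11.7 s
v² = v₀² + 2aΔx → Δx = (0² − 7.00²)/(2·-0.6) = 40.8 m
Total distance = 24.5 + 94.5 + 40.8 = 160 m

159.8 m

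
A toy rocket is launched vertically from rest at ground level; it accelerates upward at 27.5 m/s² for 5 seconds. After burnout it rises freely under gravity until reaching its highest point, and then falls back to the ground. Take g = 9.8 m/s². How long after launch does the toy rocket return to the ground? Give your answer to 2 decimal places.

35.37 s

Phase 1 (powered ascent): v₀ = 0 m/s, a = 27.5 m/s².
v = v₀ + at = 0 + (27.5)(5) = 138 m/s
Δx = v₀t + ½at² = 0·5 + 0.5·27.5·5² = 344 m

Phase 2 (coasting upward): v₀ = 138 m/s, a = -9.8 m/s².
v = v₀ + at → t = (0 − 138) / -9.8 = 14.0 s
v² = v₀² + 2aΔx → Δx = (0² − 138²)/(2·-9.8) = 965 m

Phase 3 (free fall): v₀ = 0 m/s, a = -9.8 m/s².
Falls 1310 m from rest: t = √(2·1310/9.8) = 16.3 s; v = g·t = 160 m/s.
Total time = 5.00 + 14.0 + 16.3 = 35.4 s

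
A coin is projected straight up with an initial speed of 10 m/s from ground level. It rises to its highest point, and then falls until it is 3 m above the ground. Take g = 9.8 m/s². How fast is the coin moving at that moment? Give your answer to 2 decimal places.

Phase 1 (rising): v₀ = 10.0 m/s, a = -9.8 m/s².
v = v₀ + at → t = (0 − 10.0) / -9.8 = 1.02 s
v² = v₀² + 2aΔx → Δx = (0² − 10.0²)/(2·-9.8) = 5.10 m

Phase 2 (falling): v₀ = 0 m/s, a = -9.8 m/s².
Falls 2.10 m from rest: t = √(2·2.10/9.8) = 0.655 s; v = g·t = 6.42 m/s.
Final speed = 6.42 m/s

6.42 m/s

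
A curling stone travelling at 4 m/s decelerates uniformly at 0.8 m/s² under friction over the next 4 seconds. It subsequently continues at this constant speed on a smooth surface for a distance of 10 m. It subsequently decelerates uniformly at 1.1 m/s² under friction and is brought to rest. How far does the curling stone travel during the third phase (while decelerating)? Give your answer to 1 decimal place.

Phase 1 (decelerating): v₀ = 4.00 m/s, a = -0.8 m/s².
v = v₀ + at = 4.00 + (-0.8)(4) = 0.800 m/s
Δx = v₀t + ½at² = 4.00·4 + 0.5·-0.8·4² = 9.60 m

Phase 2 (constant speed): v₀ = 0.800 m/s, a = 0 m/s².
Constant speed: t = d/v = 10/0.800 = 12.5 s

Phase 3 (decelerating): v₀ = 0.800 m/s, a = -1.1 m/s².
v = v₀ + at → t = (0 − 0.800) / -1.1 = 0.727 s
v² = v₀² + 2aΔx → Δx = (0² − 0.800²)/(2·-1.1) = 0.291 m
Distance in phase 3 = 0.291 m

0.3 m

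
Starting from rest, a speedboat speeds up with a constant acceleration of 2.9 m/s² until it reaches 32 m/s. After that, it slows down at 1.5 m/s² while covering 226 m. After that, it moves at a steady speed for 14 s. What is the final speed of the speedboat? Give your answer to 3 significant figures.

Phase 1 (accelerating): v₀ = 0 m/s, a = 2.9 m/s².
v = v₀ + at → t = (32 − 0) / 2.9 = 11.0 s
v² = v₀² + 2aΔx → Δx = (32² − 0²)/(2·2.9) = 177 m

Phase 2 (decelerating): v₀ = 32.0 m/s, a = -1.5 m/s².
v² = v₀² + 2aΔx = 32.0² + 2·-1.5·226 = 346 → v = 18.6 m/s
t = (v − v₀)/a = (18.6 − 32.0)/-1.5 = 8.93 s

Phase 3 (constant speed): v₀ = 18.6 m/s, a = 0 m/s².
v = v₀ + at = 18.6 + (0)(14) = 18.6 m/s
Δx = v₀t + ½at² = 18.6·14 + 0.5·0·14² = 260 m
Final speed = 18.6 m/s

18.6 m/s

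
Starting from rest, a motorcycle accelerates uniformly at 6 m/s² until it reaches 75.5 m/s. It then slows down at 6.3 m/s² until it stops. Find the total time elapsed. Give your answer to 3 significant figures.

24.6 s

Phase 1 (accelerating): v₀ = 0 m/s, a = 6 m/s².
v = v₀ + at → t = (75.5 − 0) / 6 = 12.6 s
v² = v₀² + 2aΔx → Δx = (75.5² − 0²)/(2·6) = 475 m

Phase 2 (decelerating): v₀ = 75.5 m/s, a = -6.3 m/s².
v = v₀ + at → t = (0 − 75.5) / -6.3 = 12.0 s
v² = v₀² + 2aΔx → Δx = (0² − 75.5²)/(2·-6.3) = 452 m
Total time = 12.6 + 12.0 = 24.6 s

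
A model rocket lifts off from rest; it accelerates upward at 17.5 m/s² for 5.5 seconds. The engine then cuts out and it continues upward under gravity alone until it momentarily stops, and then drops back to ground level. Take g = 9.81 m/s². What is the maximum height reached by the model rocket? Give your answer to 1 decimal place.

736.9 m

Phase 1 (powered ascent): v₀ = 0 m/s, a = 17.5 m/s².
v = v₀ + at = 0 + (17.5)(5.5) = 96.2 m/s
Δx = v₀t + ½at² = 0·5.5 + 0.5·17.5·5.5² = 265 m

Phase 2 (coasting upward): v₀ = 96.2 m/s, a = -9.81 m/s².
v = v₀ + at → t = (0 − 96.2) / -9.81 = 9.81 s
v² = v₀² + 2aΔx → Δx = (0² − 96.2²)/(2·-9.81) = 472 m
Maximum height = 265 + 472 = 737 m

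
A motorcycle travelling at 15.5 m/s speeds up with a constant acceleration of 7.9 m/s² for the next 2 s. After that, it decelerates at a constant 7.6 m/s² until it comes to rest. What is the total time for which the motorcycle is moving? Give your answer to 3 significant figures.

Phase 1 (accelerating): v₀ = 15.5 m/s, a = 7.9 m/s².
v = v₀ + at = 15.5 + (7.9)(2) = 31.3 m/s
Δx = v₀t + ½at² = 15.5·2 + 0.5·7.9·2² = 46.8 m

Phase 2 (decelerating): v₀ = 31.3 m/s, a = -7.6 m/s².
v = v₀ + at → t = (0 − 31.3) / -7.6 = 4.12 s
v² = v₀² + 2aΔx → Δx = (0² − 31.3²)/(2·-7.6) = 64.5 m
Total time = 2.00 + 4.12 = 6.12 s

6.12 s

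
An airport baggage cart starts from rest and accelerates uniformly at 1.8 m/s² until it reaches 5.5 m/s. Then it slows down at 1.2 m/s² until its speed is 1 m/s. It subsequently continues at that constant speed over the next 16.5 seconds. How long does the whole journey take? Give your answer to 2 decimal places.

23.31 s

Phase 1 (accelerating): v₀ = 0 m/s, a = 1.8 m/s².
v = v₀ + at → t = (5.5 − 0) / 1.8 = 3.06 s
v² = v₀² + 2aΔx → Δx = (5.5² − 0²)/(2·1.8) = 8.40 m

Phase 2 (decelerating): v₀ = 5.50 m/s, a = -1.2 m/s².
v = v₀ + at → t = (1 − 5.50) / -1.2 = 3.75 s
v² = v₀² + 2aΔx → Δx = (1² − 5.50²)/(2·-1.2) = 12.2 m

Phase 3 (constant speed): v₀ = 1.00 m/s, a = 0 m/s².
v = v₀ + at = 1.00 + (0)(16.5) = 1.00 m/s
Δx = v₀t + ½at² = 1.00·16.5 + 0.5·0·16.5² = 16.5 m
Total time = 3.06 + 3.75 + 16.5 = 23.3 s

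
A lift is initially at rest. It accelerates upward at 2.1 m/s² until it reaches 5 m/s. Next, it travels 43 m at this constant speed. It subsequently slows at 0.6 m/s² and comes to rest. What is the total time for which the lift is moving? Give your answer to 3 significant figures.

19.3 s

Phase 1 (accelerating): v₀ = 0 m/s, a = 2.1 m/s².
v = v₀ + at → t = (5 − 0) / 2.1 = 2.38 s
v² = v₀² + 2aΔx → Δx = (5² − 0²)/(2·2.1) = 5.95 m

Phase 2 (constant speed): v₀ = 5.00 m/s, a = 0 m/s².
Constant speed: t = d/v = 43/5.00 = 8.60 s

Phase 3 (decelerating): v₀ = 5.00 m/s, a = -0.6 m/s².
v = v₀ + at → t = (0 − 5.00) / -0.6 = 8.33 s
v² = v₀² + 2aΔx → Δx = (0² − 5.00²)/(2·-0.6) = 20.8 m
Total time = 2.38 + 8.60 + 8.33 = 19.3 s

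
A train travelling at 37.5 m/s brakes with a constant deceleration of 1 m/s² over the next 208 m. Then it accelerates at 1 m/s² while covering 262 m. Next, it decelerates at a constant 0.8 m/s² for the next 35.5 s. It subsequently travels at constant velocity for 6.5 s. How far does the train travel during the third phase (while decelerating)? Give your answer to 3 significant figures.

877 m

Phase 1 (decelerating): v₀ = 37.5 m/s, a = -1 m/s².
v² = v₀² + 2aΔx = 37.5² + 2·-1·208 = 990 → v = 31.5 m/s
t = (v − v₀)/a = (31.5 − 37.5)/-1 = 6.03 s

Phase 2 (accelerating): v₀ = 31.5 m/s, a = 1 m/s².
v² = v₀² + 2aΔx = 31.5² + 2·1·262 = 1510 → v = 38.9 m/s
t = (v − v₀)/a = (38.9 − 31.5)/1 = 7.45 s

Phase 3 (decelerating): v₀ = 38.9 m/s, a = -0.8 m/s².
v = v₀ + at = 38.9 + (-0.8)(35.5) = 10.5 m/s
Δx = v₀t + ½at² = 38.9·35.5 + 0.5·-0.8·35.5² = 877 m
Distance in phase 3 = 877 m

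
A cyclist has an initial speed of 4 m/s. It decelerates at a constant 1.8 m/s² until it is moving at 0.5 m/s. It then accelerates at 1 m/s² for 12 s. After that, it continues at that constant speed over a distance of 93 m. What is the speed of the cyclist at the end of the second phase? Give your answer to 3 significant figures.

Phase 1 (decelerating): v₀ = 4.00 m/s, a = -1.8 m/s².
v = v₀ + at → t = (0.5 − 4.00) / -1.8 = 1.94 s
v² = v₀² + 2aΔx → Δx = (0.5² − 4.00²)/(2·-1.8) = 4.38 m

Phase 2 (accelerating): v₀ = 0.500 m/s, a = 1 m/s².
v = v₀ + at = 0.500 + (1)(12) = 12.5 m/s
Δx = v₀t + ½at² = 0.500·12 + 0.5·1·12² = 78.0 m
Speed at end of phase 2 = 12.5 m/s

12.5 m/s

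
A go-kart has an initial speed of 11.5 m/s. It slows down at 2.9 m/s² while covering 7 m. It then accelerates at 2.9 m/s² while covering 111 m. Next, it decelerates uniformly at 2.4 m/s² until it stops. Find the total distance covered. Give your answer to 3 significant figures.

271 m

Phase 1 (decelerating): v₀ = 11.5 m/s, a = -2.9 m/s².
v² = v₀² + 2aΔx = 11.5² + 2·-2.9·7 = 91.7 → v = 9.57 m/s
t = (v − v₀)/a = (9.57 − 11.5)/-2.9 = 0.664 s

Phase 2 (accelerating): v₀ = 9.57 m/s, a = 2.9 m/s².
v² = v₀² + 2aΔx = 9.57² + 2·2.9·111 = 735 → v = 27.1 m/s
t = (v − v₀)/a = (27.1 − 9.57)/2.9 = 6.05 s

Phase 3 (decelerating): v₀ = 27.1 m/s, a = -2.4 m/s².
v = v₀ + at → t = (0 − 27.1) / -2.4 = 11.3 s
v² = v₀² + 2aΔx → Δx = (0² − 27.1²)/(2·-2.4) = 153 m
Total distance = 7.00 + 111 + 153 = 271 m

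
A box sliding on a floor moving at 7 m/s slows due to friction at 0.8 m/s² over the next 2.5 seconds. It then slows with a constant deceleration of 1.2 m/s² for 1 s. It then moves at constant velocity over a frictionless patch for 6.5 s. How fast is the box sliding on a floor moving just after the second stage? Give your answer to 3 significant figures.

Phase 1 (decelerating): v₀ = 7.00 m/s, a = -0.8 m/s².
v = v₀ + at = 7.00 + (-0.8)(2.5) = 5.00 m/s
Δx = v₀t + ½at² = 7.00·2.5 + 0.5·-0.8·2.5² = 15.0 m

Phase 2 (decelerating): v₀ = 5.00 m/s, a = -1.2 m/s².
v = v₀ + at = 5.00 + (-1.2)(1) = 3.80 m/s
Δx = v₀t + ½at² = 5.00·1 + 0.5·-1.2·1² = 4.40 m
Speed at end of phase 2 = 3.80 m/s

3.80 m/s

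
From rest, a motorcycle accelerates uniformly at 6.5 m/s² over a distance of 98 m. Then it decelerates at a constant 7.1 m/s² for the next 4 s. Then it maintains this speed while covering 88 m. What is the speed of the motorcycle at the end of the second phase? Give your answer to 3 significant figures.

Phase 1 (accelerating): v₀ = 0 m/s, a = 6.5 m/s².
v² = v₀² + 2aΔx = 0² + 2·6.5·98 = 1270 → v = 35.7 m/s
t = (v − v₀)/a = (35.7 − 0)/6.5 = 5.49 s

Phase 2 (decelerating): v₀ = 35.7 m/s, a = -7.1 m/s².
v = v₀ + at = 35.7 + (-7.1)(4) = 7.29 m/s
Δx = v₀t + ½at² = 35.7·4 + 0.5·-7.1·4² = 86.0 m
Speed at end of phase 2 = 7.29 m/s

7.29 m/s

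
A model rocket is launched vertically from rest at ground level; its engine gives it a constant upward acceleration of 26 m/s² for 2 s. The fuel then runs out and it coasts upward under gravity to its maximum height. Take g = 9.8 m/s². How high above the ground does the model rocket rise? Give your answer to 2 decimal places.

Phase 1 (powered ascent): v₀ = 0 m/s, a = 26 m/s².
v = v₀ + at = 0 + (26)(2) = 52.0 m/s
Δx = v₀t + ½at² = 0·2 + 0.5·26·2² = 52.0 m

Phase 2 (coasting upward): v₀ = 52.0 m/s, a = -9.8 m/s².
v = v₀ + at → t = (0 − 52.0) / -9.8 = 5.31 s
v² = v₀² + 2aΔx → Δx = (0² − 52.0²)/(2·-9.8) = 138 m
Maximum height = 52.0 + 138 = 190 m

189.96 m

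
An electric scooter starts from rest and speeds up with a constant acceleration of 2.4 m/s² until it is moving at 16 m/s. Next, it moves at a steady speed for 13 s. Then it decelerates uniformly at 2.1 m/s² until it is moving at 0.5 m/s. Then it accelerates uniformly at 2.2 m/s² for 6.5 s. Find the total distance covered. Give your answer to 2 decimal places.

371.95 m

Phase 1 (accelerating): v₀ = 0 m/s, a = 2.4 m/s².
v = v₀ + at → t = (16 − 0) / 2.4 = 6.67 s
v² = v₀² + 2aΔx → Δx = (16² − 0²)/(2·2.4) = 53.3 m

Phase 2 (constant speed): v₀ = 16.0 m/s, a = 0 m/s².
v = v₀ + at = 16.0 + (0)(13) = 16.0 m/s
Δx = v₀t + ½at² = 16.0·13 + 0.5·0·13² = 208 m

Phase 3 (decelerating): v₀ = 16.0 m/s, a = -2.1 m/s².
v = v₀ + at → t = (0.5 − 16.0) / -2.1 = 7.38 s
v² = v₀² + 2aΔx → Δx = (0.5² − 16.0²)/(2·-2.1) = 60.9 m

Phase 4 (accelerating): v₀ = 0.500 m/s, a = 2.2 m/s².
v = v₀ + at = 0.500 + (2.2)(6.5) = 14.8 m/s
Δx = v₀t + ½at² = 0.500·6.5 + 0.5·2.2·6.5² = 49.7 m
Total distance = 53.3 + 208 + 60.9 + 49.7 = 372 m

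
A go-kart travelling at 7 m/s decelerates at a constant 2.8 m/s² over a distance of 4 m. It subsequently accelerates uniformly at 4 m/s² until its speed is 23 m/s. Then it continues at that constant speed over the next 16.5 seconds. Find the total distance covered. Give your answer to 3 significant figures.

Phase 1 (decelerating): v₀ = 7.00 m/s, a = -2.8 m/s².
v² = v₀² + 2aΔx = 7.00² + 2·-2.8·4 = 26.6 → v = 5.16 m/s
t = (v − v₀)/a = (5.16 − 7.00)/-2.8 = 0.658 s

Phase 2 (accelerating): v₀ = 5.16 m/s, a = 4 m/s².
v = v₀ + at → t = (23 − 5.16) / 4 = 4.46 s
v² = v₀² + 2aΔx → Δx = (23² − 5.16²)/(2·4) = 62.8 m

Phase 3 (constant speed): v₀ = 23.0 m/s, a = 0 m/s².
v = v₀ + at = 23.0 + (0)(16.5) = 23.0 m/s
Δx = v₀t + ½at² = 23.0·16.5 + 0.5·0·16.5² = 380 m
Total distance = 4.00 + 62.8 + 380 = 446 m

446 m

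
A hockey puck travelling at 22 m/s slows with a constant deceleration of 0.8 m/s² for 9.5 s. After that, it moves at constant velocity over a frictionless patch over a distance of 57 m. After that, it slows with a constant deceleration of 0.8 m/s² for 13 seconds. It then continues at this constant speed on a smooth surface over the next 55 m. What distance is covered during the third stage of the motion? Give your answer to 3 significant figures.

Phase 1 (decelerating): v₀ = 22.0 m/s, a = -0.8 m/s².
v = v₀ + at = 22.0 + (-0.8)(9.5) = 14.4 m/s
Δx = v₀t + ½at² = 22.0·9.5 + 0.5·-0.8·9.5² = 173 m

Phase 2 (constant speed): v₀ = 14.4 m/s, a = 0 m/s².
Constant speed: t = d/v = 57/14.4 = 3.96 s

Phase 3 (decelerating): v₀ = 14.4 m/s, a = -0.8 m/s².
v = v₀ + at = 14.4 + (-0.8)(13) = 4.00 m/s
Δx = v₀t + ½at² = 14.4·13 + 0.5·-0.8·13² = 120 m
Distance in phase 3 = 120 m

120 m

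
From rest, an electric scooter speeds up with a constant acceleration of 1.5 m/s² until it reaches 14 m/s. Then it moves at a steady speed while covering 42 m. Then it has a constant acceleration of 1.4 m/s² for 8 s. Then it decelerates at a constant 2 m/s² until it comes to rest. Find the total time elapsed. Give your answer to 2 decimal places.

Phase 1 (accelerating): v₀ = 0 m/s, a = 1.5 m/s².
v = v₀ + at → t = (14 − 0) / 1.5 = 9.33 s
v² = v₀² + 2aΔx → Δx = (14² − 0²)/(2·1.5) = 65.3 m

Phase 2 (constant speed): v₀ = 14.0 m/s, a = 0 m/s².
Constant speed: t = d/v = 42/14.0 = 3.00 s

Phase 3 (accelerating): v₀ = 14.0 m/s, a = 1.4 m/s².
v = v₀ + at = 14.0 + (1.4)(8) = 25.2 m/s
Δx = v₀t + ½at² = 14.0·8 + 0.5·1.4·8² = 157 m

Phase 4 (decelerating): v₀ = 25.2 m/s, a = -2 m/s².
v = v₀ + at → t = (0 − 25.2) / -2 = 12.6 s
v² = v₀² + 2aΔx → Δx = (0² − 25.2²)/(2·-2) = 159 m
Total time = 9.33 + 3.00 + 8.00 + 12.6 = 32.9 s

32.93 s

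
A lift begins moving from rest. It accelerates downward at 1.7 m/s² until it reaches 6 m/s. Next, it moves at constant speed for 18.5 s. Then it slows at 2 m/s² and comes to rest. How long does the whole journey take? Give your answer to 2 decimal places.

25.03 s

Phase 1 (accelerating): v₀ = 0 m/s, a = 1.7 m/s².
v = v₀ + at → t = (6 − 0) / 1.7 = 3.53 s
v² = v₀² + 2aΔx → Δx = (6² − 0²)/(2·1.7) = 10.6 m

Phase 2 (constant speed): v₀ = 6.00 m/s, a = 0 m/s².
v = v₀ + at = 6.00 + (0)(18.5) = 6.00 m/s
Δx = v₀t + ½at² = 6.00·18.5 + 0.5·0·18.5² = 111 m

Phase 3 (decelerating): v₀ = 6.00 m/s, a = -2 m/s².
v = v₀ + at → t = (0 − 6.00) / -2 = 3.00 s
v² = v₀² + 2aΔx → Δx = (0² − 6.00²)/(2·-2) = 9.00 m
Total time = 3.53 + 18.5 + 3.00 = 25.0 s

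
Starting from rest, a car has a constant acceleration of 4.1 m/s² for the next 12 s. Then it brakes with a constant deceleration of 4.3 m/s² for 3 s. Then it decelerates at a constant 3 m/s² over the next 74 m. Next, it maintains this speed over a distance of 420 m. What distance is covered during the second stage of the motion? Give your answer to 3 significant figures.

128 m

Phase 1 (accelerating): v₀ = 0 m/s, a = 4.1 m/s².
v = v₀ + at = 0 + (4.1)(12) = 49.2 m/s
Δx = v₀t + ½at² = 0·12 + 0.5·4.1·12² = 295 m

Phase 2 (decelerating): v₀ = 49.2 m/s, a = -4.3 m/s².
v = v₀ + at = 49.2 + (-4.3)(3) = 36.3 m/s
Δx = v₀t + ½at² = 49.2·3 + 0.5·-4.3·3² = 128 m
Distance in phase 2 = 128 m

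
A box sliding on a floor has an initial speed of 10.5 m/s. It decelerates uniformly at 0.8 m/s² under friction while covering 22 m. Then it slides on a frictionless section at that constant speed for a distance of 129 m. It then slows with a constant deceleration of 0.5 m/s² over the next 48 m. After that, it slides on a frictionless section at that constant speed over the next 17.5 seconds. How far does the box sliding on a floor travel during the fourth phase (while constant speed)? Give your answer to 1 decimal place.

Phase 1 (decelerating): v₀ = 10.5 m/s, a = -0.8 m/s².
v² = v₀² + 2aΔx = 10.5² + 2·-0.8·22 = 75.0 → v = 8.66 m/s
t = (v − v₀)/a = (8.66 − 10.5)/-0.8 = 2.30 s

Phase 2 (constant speed): v₀ = 8.66 m/s, a = 0 m/s².
Constant speed: t = d/v = 129/8.66 = 14.9 s

Phase 3 (decelerating): v₀ = 8.66 m/s, a = -0.5 m/s².
v² = v₀² + 2aΔx = 8.66² + 2·-0.5·48 = 27.1 → v = 5.20 m/s
t = (v − v₀)/a = (5.20 − 8.66)/-0.5 = 6.92 s

Phase 4 (constant speed): v₀ = 5.20 m/s, a = 0 m/s².
v = v₀ + at = 5.20 + (0)(17.5) = 5.20 m/s
Δx = v₀t + ½at² = 5.20·17.5 + 0.5·0·17.5² = 91.0 m
Distance in phase 4 = 91.0 m

91.0 m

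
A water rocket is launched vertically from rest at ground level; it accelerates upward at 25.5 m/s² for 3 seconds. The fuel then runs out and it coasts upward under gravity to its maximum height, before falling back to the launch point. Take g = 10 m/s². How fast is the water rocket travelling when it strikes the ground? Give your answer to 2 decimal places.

Phase 1 (powered ascent): v₀ = 0 m/s, a = 25.5 m/s².
v = v₀ + at = 0 + (25.5)(3) = 76.5 m/s
Δx = v₀t + ½at² = 0·3 + 0.5·25.5·3² = 115 m

Phase 2 (coasting upward): v₀ = 76.5 m/s, a = -10 m/s².
v = v₀ + at → t = (0 − 76.5) / -10 = 7.65 s
v² = v₀² + 2aΔx → Δx = (0² − 76.5²)/(2·-10) = 293 m

Phase 3 (free fall): v₀ = 0 m/s, a = -10 m/s².
Falls 407 m from rest: t = √(2·407/10) = 9.03 s; v = g·t = 90.3 m/s.
Impact speed = 90.3 m/s

90.26 m/s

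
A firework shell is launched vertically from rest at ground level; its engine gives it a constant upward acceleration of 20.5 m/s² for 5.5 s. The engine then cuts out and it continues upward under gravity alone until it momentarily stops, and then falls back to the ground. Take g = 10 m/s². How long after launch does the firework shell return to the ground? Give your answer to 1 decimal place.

Phase 1 (powered ascent): v₀ = 0 m/s, a = 20.5 m/s².
v = v₀ + at = 0 + (20.5)(5.5) = 113 m/s
Δx = v₀t + ½at² = 0·5.5 + 0.5·20.5·5.5² = 310 m

Phase 2 (coasting upward): v₀ = 113 m/s, a = -10 m/s².
v = v₀ + at → t = (0 − 113) / -10 = 11.3 s
v² = v₀² + 2aΔx → Δx = (0² − 113²)/(2·-10) = 636 m

Phase 3 (free fall): v₀ = 0 m/s, a = -10 m/s².
Falls 946 m from rest: t = √(2·946/10) = 13.8 s; v = g·t = 138 m/s.
Total time = 5.50 + 11.3 + 13.8 = 30.5 s

30.5 s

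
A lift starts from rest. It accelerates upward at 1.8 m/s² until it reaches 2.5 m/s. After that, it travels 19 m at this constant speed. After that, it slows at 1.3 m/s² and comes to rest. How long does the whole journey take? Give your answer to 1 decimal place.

Phase 1 (accelerating): v₀ = 0 m/s, a = 1.8 m/s².
v = v₀ + at → t = (2.5 − 0) / 1.8 = 1.39 s
v² = v₀² + 2aΔx → Δx = (2.5² − 0²)/(2·1.8) = 1.74 m

Phase 2 (constant speed): v₀ = 2.50 m/s, a = 0 m/s².
Constant speed: t = d/v = 19/2.50 = 7.60 s

Phase 3 (decelerating): v₀ = 2.50 m/s, a = -1.3 m/s².
v = v₀ + at → t = (0 − 2.50) / -1.3 = 1.92 s
v² = v₀² + 2aΔx → Δx = (0² − 2.50²)/(2·-1.3) = 2.40 m
Total time = 1.39 + 7.60 + 1.92 = 10.9 s

10.9 s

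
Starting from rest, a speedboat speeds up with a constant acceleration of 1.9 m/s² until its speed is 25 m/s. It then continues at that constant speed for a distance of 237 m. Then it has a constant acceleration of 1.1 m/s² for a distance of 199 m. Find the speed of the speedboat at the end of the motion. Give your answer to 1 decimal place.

32.6 m/s

Phase 1 (accelerating): v₀ = 0 m/s, a = 1.9 m/s².
v = v₀ + at → t = (25 − 0) / 1.9 = 13.2 s
v² = v₀² + 2aΔx → Δx = (25² − 0²)/(2·1.9) = 164 m

Phase 2 (constant speed): v₀ = 25.0 m/s, a = 0 m/s².
Constant speed: t = d/v = 237/25.0 = 9.48 s

Phase 3 (accelerating): v₀ = 25.0 m/s, a = 1.1 m/s².
v² = v₀² + 2aΔx = 25.0² + 2·1.1·199 = 1060 → v = 32.6 m/s
t = (v − v₀)/a = (32.6 − 25.0)/1.1 = 6.91 s
Final speed = 32.6 m/s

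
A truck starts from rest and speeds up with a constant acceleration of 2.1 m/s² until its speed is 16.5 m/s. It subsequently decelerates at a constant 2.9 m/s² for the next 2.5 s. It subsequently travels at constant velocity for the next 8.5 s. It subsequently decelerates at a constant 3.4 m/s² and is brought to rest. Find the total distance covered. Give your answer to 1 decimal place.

Phase 1 (accelerating): v₀ = 0 m/s, a = 2.1 m/s².
v = v₀ + at → t = (16.5 − 0) / 2.1 = 7.86 s
v² = v₀² + 2aΔx → Δx = (16.5² − 0²)/(2·2.1) = 64.8 m

Phase 2 (decelerating): v₀ = 16.5 m/s, a = -2.9 m/s².
v = v₀ + at = 16.5 + (-2.9)(2.5) = 9.25 m/s
Δx = v₀t + ½at² = 16.5·2.5 + 0.5·-2.9·2.5² = 32.2 m

Phase 3 (constant speed): v₀ = 9.25 m/s, a = 0 m/s².
v = v₀ + at = 9.25 + (0)(8.5) = 9.25 m/s
Δx = v₀t + ½at² = 9.25·8.5 + 0.5·0·8.5² = 78.6 m

Phase 4 (decelerating): v₀ = 9.25 m/s, a = -3.4 m/s².
v = v₀ + at → t = (0 − 9.25) / -3.4 = 2.72 s
v² = v₀² + 2aΔx → Δx = (0² − 9.25²)/(2·-3.4) = 12.6 m
Total distance = 64.8 + 32.2 + 78.6 + 12.6 = 188 m

188.2 m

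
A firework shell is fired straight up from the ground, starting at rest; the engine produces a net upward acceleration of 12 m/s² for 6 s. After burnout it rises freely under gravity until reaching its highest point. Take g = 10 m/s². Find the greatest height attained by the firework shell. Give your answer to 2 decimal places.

Phase 1 (powered ascent): v₀ = 0 m/s, a = 12 m/s².
v = v₀ + at = 0 + (12)(6) = 72.0 m/s
Δx = v₀t + ½at² = 0·6 + 0.5·12·6² = 216 m

Phase 2 (coasting upward): v₀ = 72.0 m/s, a = -10 m/s².
v = v₀ + at → t = (0 − 72.0) / -10 = 7.20 s
v² = v₀² + 2aΔx → Δx = (0² − 72.0²)/(2·-10) = 259 m
Maximum height = 216 + 259 = 475 m

475.20 m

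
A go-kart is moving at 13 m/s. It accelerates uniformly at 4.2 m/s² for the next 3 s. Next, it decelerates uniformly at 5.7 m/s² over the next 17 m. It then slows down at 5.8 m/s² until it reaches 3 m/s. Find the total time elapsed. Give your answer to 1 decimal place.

Phase 1 (accelerating): v₀ = 13.0 m/s, a = 4.2 m/s².
v = v₀ + at = 13.0 + (4.2)(3) = 25.6 m/s
Δx = v₀t + ½at² = 13.0·3 + 0.5·4.2·3² = 57.9 m

Phase 2 (decelerating): v₀ = 25.6 m/s, a = -5.7 m/s².
v² = v₀² + 2aΔx = 25.6² + 2·-5.7·17 = 462 → v = 21.5 m/s
t = (v − v₀)/a = (21.5 − 25.6)/-5.7 = 0.722 s

Phase 3 (decelerating): v₀ = 21.5 m/s, a = -5.8 m/s².
v = v₀ + at → t = (3 − 21.5) / -5.8 = 3.19 s
v² = v₀² + 2aΔx → Δx = (3² − 21.5²)/(2·-5.8) = 39.0 m
Total time = 3.00 + 0.722 + 3.19 = 6.91 s

6.9 s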